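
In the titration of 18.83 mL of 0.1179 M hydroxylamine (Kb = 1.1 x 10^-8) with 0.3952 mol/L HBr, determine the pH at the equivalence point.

3.54

n(NH2OH) = 0.1179 x 0.01883 = 0.002220 mol; V(HBr) at equivalence = 0.002220/0.3952 = 0.005618 L.
At equivalence the base is fully converted to NH3OH+; total volume = 0.02445 L, so [NH3OH+] = 0.002220/0.02445 = 0.09081 M.
Ka(NH3OH+) = Kw/Kb = 1.0e-14 / 1.1 x 10^-8 = 9.09e-7.
[H^+] = sqrt(Ka x [NH3OH+]) = sqrt(9.09e-7 x 0.09081) = 0.000287 M.
pH = -log(0.000287) = 3.54.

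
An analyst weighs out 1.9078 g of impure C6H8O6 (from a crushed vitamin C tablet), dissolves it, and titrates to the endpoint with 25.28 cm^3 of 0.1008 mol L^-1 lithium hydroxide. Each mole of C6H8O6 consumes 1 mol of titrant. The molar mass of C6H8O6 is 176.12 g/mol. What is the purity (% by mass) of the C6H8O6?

n(LiOH) = 0.1008 x 0.02528 = 0.002548 mol.
n(C6H8O6) = 0.002548 / 1 = 0.002548 mol.
mass of C6H8O6 = 0.002548 x 176.12 = 0.4488 g.
% purity = 0.4488 / 1.9078 x 100 = 23.5%.

23.5%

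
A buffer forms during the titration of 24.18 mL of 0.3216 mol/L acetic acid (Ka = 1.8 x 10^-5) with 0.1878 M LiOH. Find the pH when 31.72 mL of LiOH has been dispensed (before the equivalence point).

Initial n(CH3COOH) = 0.3216 x 0.02418 = 0.007776 mol.
n(LiOH) added = 0.1878 x 0.03172 = 0.005957 mol, converting that many moles of CH3COOH to CH3COO-.
Remaining n(CH3COOH) = 0.001819 mol; n(CH3COO-) = 0.005957 mol.
By Henderson-Hasselbalch, pH = pKa + log([A^-]/[HA]) = 4.74 + log(0.005957/0.001819) = 4.74 + (+0.52) = 5.26.

5.26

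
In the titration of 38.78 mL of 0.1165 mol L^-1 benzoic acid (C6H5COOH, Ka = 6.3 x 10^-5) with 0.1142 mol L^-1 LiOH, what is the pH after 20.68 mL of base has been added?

4.24

Initial n(C6H5COOH) = 0.1165 x 0.03878 = 0.004518 mol.
n(LiOH) added = 0.1142 x 0.02068 = 0.002362 mol, converting that many moles of C6H5COOH to C6H5COO-.
Remaining n(C6H5COOH) = 0.002156 mol; n(C6H5COO-) = 0.002362 mol.
By Henderson-Hasselbalch, pH = pKa + log([A^-]/[HA]) = 4.20 + log(0.002362/0.002156) = 4.20 + (+0.04) = 4.24.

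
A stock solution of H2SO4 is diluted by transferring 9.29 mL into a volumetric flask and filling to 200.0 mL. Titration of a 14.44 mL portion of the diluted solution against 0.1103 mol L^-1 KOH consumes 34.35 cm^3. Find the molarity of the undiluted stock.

n(KOH) = 0.1103 x 0.03435 = 0.003789 mol.
n(H2SO4) in the aliquot = 0.003789 x 1/2 = 0.001894 mol.
[diluted H2SO4] = 0.001894 / 0.01444 = 0.1312 M.
Dilution factor = 200.0/9.290 = 21.53, so [stock] = 0.1312 x 21.53 = 2.82 M.

2.82 M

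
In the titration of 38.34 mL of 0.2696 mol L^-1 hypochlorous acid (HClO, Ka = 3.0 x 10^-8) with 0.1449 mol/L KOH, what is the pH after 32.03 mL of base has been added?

Initial n(HClO) = 0.2696 x 0.03834 = 0.01034 mol.
n(KOH) added = 0.1449 x 0.03203 = 0.004641 mol, converting that many moles of HClO to ClO-.
Remaining n(HClO) = 0.005695 mol; n(ClO-) = 0.004641 mol.
By Henderson-Hasselbalch, pH = pKa + log([A^-]/[HA]) = 7.52 + log(0.004641/0.005695) = 7.52 + (-0.09) = 7.43.

7.43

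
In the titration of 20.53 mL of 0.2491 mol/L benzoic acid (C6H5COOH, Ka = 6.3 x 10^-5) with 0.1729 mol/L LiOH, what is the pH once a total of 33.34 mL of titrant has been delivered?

12.08

n(acid) = 0.2491 x 0.02053 = 0.005114 mol; n(LiOH) added = 0.1729 x 0.03334 = 0.005764 mol.
Base is in excess by 0.005764 - 0.005114 = 0.0006505 mol in a total volume of 0.05387 L.
[OH^-] = 0.0006505/0.05387 = 0.01207 M, so pOH = 1.92 and pH = 14.00 - 1.92 = 12.08.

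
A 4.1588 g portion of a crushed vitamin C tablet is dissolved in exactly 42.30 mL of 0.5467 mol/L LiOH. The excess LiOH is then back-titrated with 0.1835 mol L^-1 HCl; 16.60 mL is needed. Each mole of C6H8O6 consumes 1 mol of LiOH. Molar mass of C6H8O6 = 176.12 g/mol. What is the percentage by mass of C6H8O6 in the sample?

Total n(LiOH) added = 0.5467 x 0.04230 = 0.02313 mol.
n(HCl) used = 0.1835 x 0.01660 = 0.003046 mol, which equals the excess n(LiOH).
So n(LiOH) consumed by the sample = 0.02313 - 0.003046 = 0.02008 mol.
n(C6H8O6) = 0.02008 / 1 = 0.02008 mol.
mass C6H8O6 = 0.02008 x 176.12 = 3.536 g, so %C6H8O6 = 3.536/4.1588 x 100 = 85.0%.

85.0%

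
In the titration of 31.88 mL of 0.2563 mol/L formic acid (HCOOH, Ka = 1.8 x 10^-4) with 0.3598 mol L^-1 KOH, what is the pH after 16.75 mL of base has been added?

Initial n(HCOOH) = 0.2563 x 0.03188 = 0.008171 mol.
n(KOH) added = 0.3598 x 0.01675 = 0.006027 mol, converting that many moles of HCOOH to HCOO-.
Remaining n(HCOOH) = 0.002144 mol; n(HCOO-) = 0.006027 mol.
By Henderson-Hasselbalch, pH = pKa + log([A^-]/[HA]) = 3.74 + log(0.006027/0.002144) = 3.74 + (+0.45) = 4.19.

4.19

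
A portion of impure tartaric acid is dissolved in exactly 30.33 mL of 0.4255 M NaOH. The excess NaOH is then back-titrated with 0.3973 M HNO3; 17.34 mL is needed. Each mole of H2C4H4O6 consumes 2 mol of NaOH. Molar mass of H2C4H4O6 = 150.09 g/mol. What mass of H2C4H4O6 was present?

Total n(NaOH) added = 0.4255 x 0.03033 = 0.01291 mol.
n(HNO3) used = 0.3973 x 0.01734 = 0.006889 mol, which equals the excess n(NaOH).
So n(NaOH) consumed by the sample = 0.01291 - 0.006889 = 0.006016 mol.
n(H2C4H4O6) = 0.006016 / 2 = 0.003008 mol.
mass = 0.003008 mol x 150.09 g/mol = 0.451 g.

0.451 g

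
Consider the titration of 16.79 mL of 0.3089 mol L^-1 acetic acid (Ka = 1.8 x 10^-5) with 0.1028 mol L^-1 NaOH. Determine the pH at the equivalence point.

8.82

n(CH3COOH) = 0.3089 x 0.01679 = 0.005186 mol; V(NaOH) at equivalence = 0.005186/0.1028 = 0.05045 L.
At equivalence all the acid is converted to CH3COO-; total volume = 0.01679 + 0.05045 = 0.06724 L, so [CH3COO-] = 0.005186/0.06724 = 0.07713 M.
Kb = Kw/Ka = 1.0e-14 / 1.8 x 10^-5 = 5.56e-10.
[OH^-] = sqrt(Kb x [CH3COO-]) = sqrt(5.56e-10 x 0.07713) = 6.55e-6 M.
pOH = 5.18, so pH = 14.00 - 5.18 = 8.82.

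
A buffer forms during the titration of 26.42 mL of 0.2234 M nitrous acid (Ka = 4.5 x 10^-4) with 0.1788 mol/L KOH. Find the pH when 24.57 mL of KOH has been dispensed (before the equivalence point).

Initial n(HNO2) = 0.2234 x 0.02642 = 0.005902 mol.
n(KOH) added = 0.1788 x 0.02457 = 0.004393 mol, converting that many moles of HNO2 to NO2-.
Remaining n(HNO2) = 0.001509 mol; n(NO2-) = 0.004393 mol.
By Henderson-Hasselbalch, pH = pKa + log([A^-]/[HA]) = 3.35 + log(0.004393/0.001509) = 3.35 + (+0.46) = 3.81.

3.81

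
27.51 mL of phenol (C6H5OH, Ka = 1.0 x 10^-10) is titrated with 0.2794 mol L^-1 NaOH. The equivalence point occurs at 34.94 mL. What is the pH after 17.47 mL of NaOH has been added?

10.00

17.47 mL is exactly half the equivalence volume (34.94/2), i.e. the half-equivalence point.
There, n(HA) = n(A^-), so pH = pKa = -log(1.0 x 10^-10) = 10.00.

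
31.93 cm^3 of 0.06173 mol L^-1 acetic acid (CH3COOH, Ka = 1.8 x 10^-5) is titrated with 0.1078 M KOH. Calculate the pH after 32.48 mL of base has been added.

12.38

n(acid) = 0.06173 x 0.03193 = 0.001971 mol; n(KOH) added = 0.1078 x 0.03248 = 0.003501 mol.
Base is in excess by 0.003501 - 0.001971 = 0.001530 mol in a total volume of 0.06441 L.
[OH^-] = 0.001530/0.06441 = 0.02376 M, so pOH = 1.62 and pH = 14.00 - 1.62 = 12.38.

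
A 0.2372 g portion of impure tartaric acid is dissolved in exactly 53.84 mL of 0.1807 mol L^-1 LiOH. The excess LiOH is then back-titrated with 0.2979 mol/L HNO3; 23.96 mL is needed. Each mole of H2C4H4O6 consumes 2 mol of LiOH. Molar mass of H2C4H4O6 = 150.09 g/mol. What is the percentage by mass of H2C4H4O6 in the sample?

82.0%

Total n(LiOH) added = 0.1807 x 0.05384 = 0.009729 mol.
n(HNO3) used = 0.2979 x 0.02396 = 0.007138 mol, which equals the excess n(LiOH).
So n(LiOH) consumed by the sample = 0.009729 - 0.007138 = 0.002591 mol.
n(H2C4H4O6) = 0.002591 / 2 = 0.001296 mol.
mass H2C4H4O6 = 0.001296 x 150.09 = 0.1945 g, so %H2C4H4O6 = 0.1945/0.2372 x 100 = 82.0%.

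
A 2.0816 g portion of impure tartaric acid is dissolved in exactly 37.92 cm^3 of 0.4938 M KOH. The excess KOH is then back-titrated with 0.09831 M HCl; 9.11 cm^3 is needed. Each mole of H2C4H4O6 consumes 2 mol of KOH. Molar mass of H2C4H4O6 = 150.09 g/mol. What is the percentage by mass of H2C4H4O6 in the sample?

Total n(KOH) added = 0.4938 x 0.03792 = 0.01872 mol.
n(HCl) used = 0.09831 x 0.009110 = 0.0008956 mol, which equals the excess n(KOH).
So n(KOH) consumed by the sample = 0.01872 - 0.0008956 = 0.01783 mol.
n(H2C4H4O6) = 0.01783 / 2 = 0.008915 mol.
mass H2C4H4O6 = 0.008915 x 150.09 = 1.338 g, so %H2C4H4O6 = 1.338/2.0816 x 100 = 64.3%.

64.3%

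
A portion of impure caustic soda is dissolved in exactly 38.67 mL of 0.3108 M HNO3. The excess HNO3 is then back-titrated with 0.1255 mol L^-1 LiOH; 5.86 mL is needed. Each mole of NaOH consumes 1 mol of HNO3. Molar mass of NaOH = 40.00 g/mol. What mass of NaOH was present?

0.451 g

Total n(HNO3) added = 0.3108 x 0.03867 = 0.01202 mol.
n(LiOH) used = 0.1255 x 0.005860 = 0.0007354 mol, which equals the excess n(HNO3).
So n(HNO3) consumed by the sample = 0.01202 - 0.0007354 = 0.01128 mol.
n(NaOH) = 0.01128 / 1 = 0.01128 mol.
mass = 0.01128 mol x 40.00 g/mol = 0.451 g.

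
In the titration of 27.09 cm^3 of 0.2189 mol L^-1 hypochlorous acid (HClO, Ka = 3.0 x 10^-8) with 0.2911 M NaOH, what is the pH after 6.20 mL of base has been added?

7.16

Initial n(HClO) = 0.2189 x 0.02709 = 0.005930 mol.
n(NaOH) added = 0.2911 x 0.006200 = 0.001805 mol, converting that many moles of HClO to ClO-.
Remaining n(HClO) = 0.004125 mol; n(ClO-) = 0.001805 mol.
By Henderson-Hasselbalch, pH = pKa + log([A^-]/[HA]) = 7.52 + log(0.001805/0.004125) = 7.52 + (-0.36) = 7.16.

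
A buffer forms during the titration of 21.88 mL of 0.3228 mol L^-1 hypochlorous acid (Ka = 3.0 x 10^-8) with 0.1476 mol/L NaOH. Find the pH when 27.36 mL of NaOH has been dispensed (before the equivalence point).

Initial n(HClO) = 0.3228 x 0.02188 = 0.007063 mol.
n(NaOH) added = 0.1476 x 0.02736 = 0.004038 mol, converting that many moles of HClO to ClO-.
Remaining n(HClO) = 0.003025 mol; n(ClO-) = 0.004038 mol.
By Henderson-Hasselbalch, pH = pKa + log([A^-]/[HA]) = 7.52 + log(0.004038/0.003025) = 7.52 + (+0.13) = 7.65.

7.65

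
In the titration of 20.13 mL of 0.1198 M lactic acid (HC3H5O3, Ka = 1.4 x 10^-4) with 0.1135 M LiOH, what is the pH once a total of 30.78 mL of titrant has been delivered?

12.33

n(acid) = 0.1198 x 0.02013 = 0.002412 mol; n(LiOH) added = 0.1135 x 0.03078 = 0.003494 mol.
Base is in excess by 0.003494 - 0.002412 = 0.001082 mol in a total volume of 0.05091 L.
[OH^-] = 0.001082/0.05091 = 0.02125 M, so pOH = 1.67 and pH = 14.00 - 1.67 = 12.33.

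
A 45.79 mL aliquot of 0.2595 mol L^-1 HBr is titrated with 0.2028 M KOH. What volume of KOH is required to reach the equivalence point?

58.6 mL

n(HBr) = 0.2595 mol/L x 0.04579 L = 0.01188 mol.
At equivalence n(KOH) = n(HBr) = 0.01188 mol.
V(KOH) = 0.01188 / 0.2028 = 0.05859 L = 58.6 mL.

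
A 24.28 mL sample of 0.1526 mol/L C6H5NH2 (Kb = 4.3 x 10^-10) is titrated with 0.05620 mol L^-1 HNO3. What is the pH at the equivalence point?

3.01

n(C6H5NH2) = 0.1526 x 0.02428 = 0.003705 mol; V(HNO3) at equivalence = 0.003705/0.05620 = 0.06593 L.
At equivalence the base is fully converted to C6H5NH3+; total volume = 0.09021 L, so [C6H5NH3+] = 0.003705/0.09021 = 0.04107 M.
Ka(C6H5NH3+) = Kw/Kb = 1.0e-14 / 4.3 x 10^-10 = 2.33e-5.
[H^+] = sqrt(Ka x [C6H5NH3+]) = sqrt(2.33e-5 x 0.04107) = 0.000977 M.
pH = -log(0.000977) = 3.01.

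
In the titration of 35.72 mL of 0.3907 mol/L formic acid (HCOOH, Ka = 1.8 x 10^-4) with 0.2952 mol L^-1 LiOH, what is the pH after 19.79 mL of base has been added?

Initial n(HCOOH) = 0.3907 x 0.03572 = 0.01396 mol.
n(LiOH) added = 0.2952 x 0.01979 = 0.005842 mol, converting that many moles of HCOOH to HCOO-.
Remaining n(HCOOH) = 0.008114 mol; n(HCOO-) = 0.005842 mol.
By Henderson-Hasselbalch, pH = pKa + log([A^-]/[HA]) = 3.74 + log(0.005842/0.008114) = 3.74 + (-0.14) = 3.60.

3.60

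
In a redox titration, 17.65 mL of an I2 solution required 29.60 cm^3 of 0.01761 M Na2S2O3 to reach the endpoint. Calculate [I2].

0.0148 M

n(Na2S2O3) = 0.01761 x 0.02960 = 0.0005213 mol.
From the balanced equation, 2 mol Na2S2O3 reacts with 1 mol I2, so n(I2) = 0.0005213 x 1/2 = 0.0002606 mol.
[I2] = 0.0002606 / 0.01765 L = 0.0148 M.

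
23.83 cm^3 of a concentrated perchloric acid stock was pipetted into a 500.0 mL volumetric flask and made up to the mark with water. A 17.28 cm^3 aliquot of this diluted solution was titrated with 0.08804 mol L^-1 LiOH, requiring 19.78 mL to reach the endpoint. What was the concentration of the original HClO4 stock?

2.11 M

n(LiOH) = 0.08804 x 0.01978 = 0.001741 mol.
n(HClO4) in the aliquot = 0.001741 mol.
[diluted HClO4] = 0.001741 / 0.01728 = 0.1008 M.
Dilution factor = 500.0/23.83 = 20.98, so [stock] = 0.1008 x 20.98 = 2.11 M.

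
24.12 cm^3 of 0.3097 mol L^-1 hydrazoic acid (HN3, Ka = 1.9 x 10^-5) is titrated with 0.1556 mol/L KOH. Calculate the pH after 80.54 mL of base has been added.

12.68

n(acid) = 0.3097 x 0.02412 = 0.007470 mol; n(KOH) added = 0.1556 x 0.08054 = 0.01253 mol.
Base is in excess by 0.01253 - 0.007470 = 0.005062 mol in a total volume of 0.1047 L.
[OH^-] = 0.005062/0.1047 = 0.04837 M, so pOH = 1.32 and pH = 14.00 - 1.32 = 12.68.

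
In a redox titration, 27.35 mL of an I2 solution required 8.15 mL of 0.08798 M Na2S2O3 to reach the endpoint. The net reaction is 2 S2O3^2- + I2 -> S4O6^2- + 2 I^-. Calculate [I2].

0.0131 M

n(Na2S2O3) = 0.08798 x 0.008150 = 0.0007170 mol.
From the balanced equation, 2 mol Na2S2O3 reacts with 1 mol I2, so n(I2) = 0.0007170 x 1/2 = 0.0003585 mol.
[I2] = 0.0003585 / 0.02735 L = 0.0131 M.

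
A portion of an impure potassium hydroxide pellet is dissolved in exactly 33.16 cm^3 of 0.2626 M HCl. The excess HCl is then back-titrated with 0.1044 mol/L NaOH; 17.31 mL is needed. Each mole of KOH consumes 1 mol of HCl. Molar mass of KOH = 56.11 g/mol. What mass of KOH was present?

0.387 g

Total n(HCl) added = 0.2626 x 0.03316 = 0.008708 mol.
n(NaOH) used = 0.1044 x 0.01731 = 0.001807 mol, which equals the excess n(HCl).
So n(HCl) consumed by the sample = 0.008708 - 0.001807 = 0.006901 mol.
n(KOH) = 0.006901 / 1 = 0.006901 mol.
mass = 0.006901 mol x 56.11 g/mol = 0.387 g.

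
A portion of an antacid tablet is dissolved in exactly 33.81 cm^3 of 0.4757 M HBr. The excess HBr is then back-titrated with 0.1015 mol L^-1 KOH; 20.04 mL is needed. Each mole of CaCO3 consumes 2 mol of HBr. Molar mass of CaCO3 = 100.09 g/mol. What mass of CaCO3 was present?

0.703 g

Total n(HBr) added = 0.4757 x 0.03381 = 0.01608 mol.
n(KOH) used = 0.1015 x 0.02004 = 0.002034 mol, which equals the excess n(HBr).
So n(HBr) consumed by the sample = 0.01608 - 0.002034 = 0.01405 mol.
n(CaCO3) = 0.01405 / 2 = 0.007025 mol.
mass = 0.007025 mol x 100.09 g/mol = 0.703 g.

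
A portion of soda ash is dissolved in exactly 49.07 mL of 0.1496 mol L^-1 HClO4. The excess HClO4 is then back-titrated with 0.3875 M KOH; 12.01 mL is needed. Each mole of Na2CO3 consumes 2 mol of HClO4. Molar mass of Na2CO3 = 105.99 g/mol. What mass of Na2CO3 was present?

Total n(HClO4) added = 0.1496 x 0.04907 = 0.007341 mol.
n(KOH) used = 0.3875 x 0.01201 = 0.004654 mol, which equals the excess n(HClO4).
So n(HClO4) consumed by the sample = 0.007341 - 0.004654 = 0.002687 mol.
n(Na2CO3) = 0.002687 / 2 = 0.001343 mol.
mass = 0.001343 mol x 105.99 g/mol = 0.142 g.

0.142 g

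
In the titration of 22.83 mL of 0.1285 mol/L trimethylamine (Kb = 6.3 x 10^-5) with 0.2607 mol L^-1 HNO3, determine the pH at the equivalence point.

5.43

n((CH3)3N) = 0.1285 x 0.02283 = 0.002934 mol; V(HNO3) at equivalence = 0.002934/0.2607 = 0.01125 L.
At equivalence the base is fully converted to (CH3)3NH+; total volume = 0.03408 L, so [(CH3)3NH+] = 0.002934/0.03408 = 0.08607 M.
Ka((CH3)3NH+) = Kw/Kb = 1.0e-14 / 6.3 x 10^-5 = 1.59e-10.
[H^+] = sqrt(Ka x [(CH3)3NH+]) = sqrt(1.59e-10 x 0.08607) = 3.70e-6 M.
pH = -log(3.70e-6) = 5.43.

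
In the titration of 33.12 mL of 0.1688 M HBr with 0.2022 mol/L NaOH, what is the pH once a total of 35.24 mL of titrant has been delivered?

n(acid) = 0.1688 x 0.03312 = 0.005591 mol; n(NaOH) added = 0.2022 x 0.03524 = 0.007126 mol.
Base is in excess by 0.007126 - 0.005591 = 0.001535 mol in a total volume of 0.06836 L.
[OH^-] = 0.001535/0.06836 = 0.02245 M, so pOH = 1.65 and pH = 14.00 - 1.65 = 12.35.

12.35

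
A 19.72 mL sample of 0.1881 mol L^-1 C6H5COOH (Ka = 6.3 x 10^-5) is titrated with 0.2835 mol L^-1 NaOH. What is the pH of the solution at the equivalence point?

8.63

n(C6H5COOH) = 0.1881 x 0.01972 = 0.003709 mol; V(NaOH) at equivalence = 0.003709/0.2835 = 0.01308 L.
At equivalence all the acid is converted to C6H5COO-; total volume = 0.01972 + 0.01308 = 0.03280 L, so [C6H5COO-] = 0.003709/0.03280 = 0.1131 M.
Kb = Kw/Ka = 1.0e-14 / 6.3 x 10^-5 = 1.59e-10.
[OH^-] = sqrt(Kb x [C6H5COO-]) = sqrt(1.59e-10 x 0.1131) = 4.24e-6 M.
pOH = 5.37, so pH = 14.00 - 5.37 = 8.63.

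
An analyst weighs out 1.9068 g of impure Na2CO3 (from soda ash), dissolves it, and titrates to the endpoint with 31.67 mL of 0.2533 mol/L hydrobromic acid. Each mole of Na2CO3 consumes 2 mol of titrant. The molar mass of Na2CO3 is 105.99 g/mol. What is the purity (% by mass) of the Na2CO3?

n(HBr) = 0.2533 x 0.03167 = 0.008022 mol.
n(Na2CO3) = 0.008022 / 2 = 0.004011 mol.
mass of Na2CO3 = 0.004011 x 105.99 = 0.4251 g.
% purity = 0.4251 / 1.9068 x 100 = 22.3%.

22.3%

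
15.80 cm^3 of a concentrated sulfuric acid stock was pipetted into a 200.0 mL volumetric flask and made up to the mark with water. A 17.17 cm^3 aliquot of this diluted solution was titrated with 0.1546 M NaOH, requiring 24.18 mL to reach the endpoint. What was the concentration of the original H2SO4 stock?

n(NaOH) = 0.1546 x 0.02418 = 0.003738 mol.
n(H2SO4) in the aliquot = 0.003738 x 1/2 = 0.001869 mol.
[diluted H2SO4] = 0.001869 / 0.01717 = 0.1089 M.
Dilution factor = 200.0/15.80 = 12.66, so [stock] = 0.1089 x 12.66 = 1.38 M.

1.38 M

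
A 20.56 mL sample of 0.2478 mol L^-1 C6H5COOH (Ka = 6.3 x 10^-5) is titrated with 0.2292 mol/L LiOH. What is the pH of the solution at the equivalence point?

n(C6H5COOH) = 0.2478 x 0.02056 = 0.005095 mol; V(LiOH) at equivalence = 0.005095/0.2292 = 0.02223 L.
At equivalence all the acid is converted to C6H5COO-; total volume = 0.02056 + 0.02223 = 0.04279 L, so [C6H5COO-] = 0.005095/0.04279 = 0.1191 M.
Kb = Kw/Ka = 1.0e-14 / 6.3 x 10^-5 = 1.59e-10.
[OH^-] = sqrt(Kb x [C6H5COO-]) = sqrt(1.59e-10 x 0.1191) = 4.35e-6 M.
pOH = 5.36, so pH = 14.00 - 5.36 = 8.64.

8.64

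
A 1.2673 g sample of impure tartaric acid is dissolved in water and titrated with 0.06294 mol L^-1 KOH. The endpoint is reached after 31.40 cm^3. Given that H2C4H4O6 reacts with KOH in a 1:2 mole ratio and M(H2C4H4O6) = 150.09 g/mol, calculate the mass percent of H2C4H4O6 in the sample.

11.7%

n(KOH) = 0.06294 x 0.03140 = 0.001976 mol.
n(H2C4H4O6) = 0.001976 / 2 = 0.0009882 mol.
mass of H2C4H4O6 = 0.0009882 x 150.09 = 0.1483 g.
% purity = 0.1483 / 1.2673 x 100 = 11.7%.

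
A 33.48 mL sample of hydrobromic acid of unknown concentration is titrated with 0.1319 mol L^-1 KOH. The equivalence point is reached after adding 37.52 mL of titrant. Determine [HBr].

0.148 M

n(KOH) delivered = 0.1319 x 0.03752 = 0.004949 mol.
For a 1:1 reaction, n(HBr) = 0.004949 mol.
[HBr] = 0.004949 mol / 0.03348 L = 0.148 M.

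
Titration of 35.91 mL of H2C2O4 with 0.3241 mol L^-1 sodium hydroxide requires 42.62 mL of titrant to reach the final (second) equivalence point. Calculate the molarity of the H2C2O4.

0.192 M

n(NaOH) = 0.3241 x 0.04262 = 0.01381 mol.
At the final (second) equivalence point, 2 mol OH^- react per mol H2C2O4, so n(H2C2O4) = 0.01381 / 2 = 0.006907 mol.
[H2C2O4] = 0.006907 / 0.03591 L = 0.192 M.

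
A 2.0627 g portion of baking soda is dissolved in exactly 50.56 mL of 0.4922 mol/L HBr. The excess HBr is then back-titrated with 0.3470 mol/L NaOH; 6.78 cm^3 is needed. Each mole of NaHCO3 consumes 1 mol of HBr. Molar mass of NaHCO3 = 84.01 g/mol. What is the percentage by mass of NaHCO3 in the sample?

Total n(HBr) added = 0.4922 x 0.05056 = 0.02489 mol.
n(NaOH) used = 0.3470 x 0.006780 = 0.002353 mol, which equals the excess n(HBr).
So n(HBr) consumed by the sample = 0.02489 - 0.002353 = 0.02253 mol.
n(NaHCO3) = 0.02253 / 1 = 0.02253 mol.
mass NaHCO3 = 0.02253 x 84.01 = 1.893 g, so %NaHCO3 = 1.893/2.0627 x 100 = 91.8%.

91.8%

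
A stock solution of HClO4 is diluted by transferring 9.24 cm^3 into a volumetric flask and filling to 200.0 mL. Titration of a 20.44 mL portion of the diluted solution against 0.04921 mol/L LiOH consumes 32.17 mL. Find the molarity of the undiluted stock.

n(LiOH) = 0.04921 x 0.03217 = 0.001583 mol.
n(HClO4) in the aliquot = 0.001583 mol.
[diluted HClO4] = 0.001583 / 0.02044 = 0.07745 M.
Dilution factor = 200.0/9.240 = 21.65, so [stock] = 0.07745 x 21.65 = 1.68 M.

1.68 M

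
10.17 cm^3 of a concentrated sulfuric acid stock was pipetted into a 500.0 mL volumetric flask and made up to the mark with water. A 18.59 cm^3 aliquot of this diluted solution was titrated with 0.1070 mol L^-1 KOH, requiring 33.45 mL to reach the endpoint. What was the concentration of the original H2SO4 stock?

n(KOH) = 0.1070 x 0.03345 = 0.003579 mol.
n(H2SO4) in the aliquot = 0.003579 x 1/2 = 0.001790 mol.
[diluted H2SO4] = 0.001790 / 0.01859 = 0.09627 M.
Dilution factor = 500.0/10.17 = 49.16, so [stock] = 0.09627 x 49.16 = 4.73 M.

4.73 M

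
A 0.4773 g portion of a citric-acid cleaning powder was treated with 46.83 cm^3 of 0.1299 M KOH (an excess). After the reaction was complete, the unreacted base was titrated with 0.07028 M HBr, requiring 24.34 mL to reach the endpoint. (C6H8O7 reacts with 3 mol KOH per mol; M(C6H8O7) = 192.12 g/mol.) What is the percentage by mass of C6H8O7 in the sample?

58.7%

Total n(KOH) added = 0.1299 x 0.04683 = 0.006083 mol.
n(HBr) used = 0.07028 x 0.02434 = 0.001711 mol, which equals the excess n(KOH).
So n(KOH) consumed by the sample = 0.006083 - 0.001711 = 0.004373 mol.
n(C6H8O7) = 0.004373 / 3 = 0.001458 mol.
mass C6H8O7 = 0.001458 x 192.12 = 0.2800 g, so %C6H8O7 = 0.2800/0.4773 x 100 = 58.7%.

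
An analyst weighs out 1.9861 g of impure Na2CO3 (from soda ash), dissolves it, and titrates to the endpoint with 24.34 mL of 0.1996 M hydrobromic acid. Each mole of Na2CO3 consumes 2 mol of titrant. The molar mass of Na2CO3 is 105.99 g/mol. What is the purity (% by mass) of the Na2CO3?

n(HBr) = 0.1996 x 0.02434 = 0.004858 mol.
n(Na2CO3) = 0.004858 / 2 = 0.002429 mol.
mass of Na2CO3 = 0.002429 x 105.99 = 0.2575 g.
% purity = 0.2575 / 1.9861 x 100 = 13.0%.

13.0%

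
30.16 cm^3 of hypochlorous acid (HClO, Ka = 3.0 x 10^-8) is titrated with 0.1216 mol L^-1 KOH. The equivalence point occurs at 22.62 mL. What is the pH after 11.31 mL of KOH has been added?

7.52

11.31 mL is exactly half the equivalence volume (22.62/2), i.e. the half-equivalence point.
There, n(HA) = n(A^-), so pH = pKa = -log(3.0 x 10^-8) = 7.52.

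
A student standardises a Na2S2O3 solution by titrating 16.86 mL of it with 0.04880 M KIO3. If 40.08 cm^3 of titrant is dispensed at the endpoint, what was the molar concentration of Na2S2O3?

n(KIO3) = 0.04880 x 0.04008 = 0.001956 mol.
From the balanced equation, 1 mol KIO3 reacts with 6 mol Na2S2O3, so n(Na2S2O3) = 0.001956 x 6/1 = 0.01174 mol.
[Na2S2O3] = 0.01174 / 0.01686 L = 0.696 M.

0.696 M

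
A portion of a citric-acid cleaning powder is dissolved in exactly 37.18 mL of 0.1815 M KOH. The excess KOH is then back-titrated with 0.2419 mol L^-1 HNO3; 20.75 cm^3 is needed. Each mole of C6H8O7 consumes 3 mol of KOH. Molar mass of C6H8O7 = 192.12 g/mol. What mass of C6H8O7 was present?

Total n(KOH) added = 0.1815 x 0.03718 = 0.006748 mol.
n(HNO3) used = 0.2419 x 0.02075 = 0.005019 mol, which equals the excess n(KOH).
So n(KOH) consumed by the sample = 0.006748 - 0.005019 = 0.001729 mol.
n(C6H8O7) = 0.001729 / 3 = 0.0005762 mol.
mass = 0.0005762 mol x 192.12 g/mol = 0.111 g.

0.111 g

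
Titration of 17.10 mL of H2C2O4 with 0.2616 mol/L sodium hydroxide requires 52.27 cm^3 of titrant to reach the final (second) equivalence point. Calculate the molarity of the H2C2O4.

n(NaOH) = 0.2616 x 0.05227 = 0.01367 mol.
At the final (second) equivalence point, 2 mol OH^- react per mol H2C2O4, so n(H2C2O4) = 0.01367 / 2 = 0.006837 mol.
[H2C2O4] = 0.006837 / 0.01710 L = 0.400 M.

0.400 M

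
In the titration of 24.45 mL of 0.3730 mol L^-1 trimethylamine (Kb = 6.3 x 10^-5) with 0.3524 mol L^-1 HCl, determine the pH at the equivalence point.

5.27

n((CH3)3N) = 0.3730 x 0.02445 = 0.009120 mol; V(HCl) at equivalence = 0.009120/0.3524 = 0.02588 L.
At equivalence the base is fully converted to (CH3)3NH+; total volume = 0.05033 L, so [(CH3)3NH+] = 0.009120/0.05033 = 0.1812 M.
Ka((CH3)3NH+) = Kw/Kb = 1.0e-14 / 6.3 x 10^-5 = 1.59e-10.
[H^+] = sqrt(Ka x [(CH3)3NH+]) = sqrt(1.59e-10 x 0.1812) = 5.36e-6 M.
pH = -log(5.36e-6) = 5.27.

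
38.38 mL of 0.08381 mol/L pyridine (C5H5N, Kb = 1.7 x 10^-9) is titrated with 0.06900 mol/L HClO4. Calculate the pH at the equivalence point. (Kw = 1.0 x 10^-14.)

n(C5H5N) = 0.08381 x 0.03838 = 0.003217 mol; V(HClO4) at equivalence = 0.003217/0.06900 = 0.04662 L.
At equivalence the base is fully converted to C5H5NH+; total volume = 0.08500 L, so [C5H5NH+] = 0.003217/0.08500 = 0.03784 M.
Ka(C5H5NH+) = Kw/Kb = 1.0e-14 / 1.7 x 10^-9 = 5.88e-6.
[H^+] = sqrt(Ka x [C5H5NH+]) = sqrt(5.88e-6 x 0.03784) = 0.000472 M.
pH = -log(0.000472) = 3.33.

3.33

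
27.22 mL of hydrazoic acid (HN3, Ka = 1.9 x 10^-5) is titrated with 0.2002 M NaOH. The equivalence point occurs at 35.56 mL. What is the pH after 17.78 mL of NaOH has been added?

4.72

17.78 mL is exactly half the equivalence volume (35.56/2), i.e. the half-equivalence point.
There, n(HA) = n(A^-), so pH = pKa = -log(1.9 x 10^-5) = 4.72.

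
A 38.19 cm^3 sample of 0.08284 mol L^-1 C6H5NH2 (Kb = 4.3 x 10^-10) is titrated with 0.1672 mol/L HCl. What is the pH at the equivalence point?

n(C6H5NH2) = 0.08284 x 0.03819 = 0.003164 mol; V(HCl) at equivalence = 0.003164/0.1672 = 0.01892 L.
At equivalence the base is fully converted to C6H5NH3+; total volume = 0.05711 L, so [C6H5NH3+] = 0.003164/0.05711 = 0.05539 M.
Ka(C6H5NH3+) = Kw/Kb = 1.0e-14 / 4.3 x 10^-10 = 2.33e-5.
[H^+] = sqrt(Ka x [C6H5NH3+]) = sqrt(2.33e-5 x 0.05539) = 0.00114 M.
pH = -log(0.00114) = 2.95.

2.95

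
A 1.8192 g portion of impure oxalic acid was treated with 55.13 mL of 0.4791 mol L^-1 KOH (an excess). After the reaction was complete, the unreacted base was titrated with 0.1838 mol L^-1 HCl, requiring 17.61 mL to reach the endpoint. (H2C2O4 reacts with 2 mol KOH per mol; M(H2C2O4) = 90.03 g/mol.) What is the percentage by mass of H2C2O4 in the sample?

57.3%

Total n(KOH) added = 0.4791 x 0.05513 = 0.02641 mol.
n(HCl) used = 0.1838 x 0.01761 = 0.003237 mol, which equals the excess n(KOH).
So n(KOH) consumed by the sample = 0.02641 - 0.003237 = 0.02318 mol.
n(H2C2O4) = 0.02318 / 2 = 0.01159 mol.
mass H2C2O4 = 0.01159 x 90.03 = 1.043 g, so %H2C2O4 = 1.043/1.8192 x 100 = 57.3%.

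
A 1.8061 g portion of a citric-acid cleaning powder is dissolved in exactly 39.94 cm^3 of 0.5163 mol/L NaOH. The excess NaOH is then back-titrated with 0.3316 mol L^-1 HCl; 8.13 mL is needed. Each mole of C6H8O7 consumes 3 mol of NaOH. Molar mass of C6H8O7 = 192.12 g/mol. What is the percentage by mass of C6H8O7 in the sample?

63.6%

Total n(NaOH) added = 0.5163 x 0.03994 = 0.02062 mol.
n(HCl) used = 0.3316 x 0.008130 = 0.002696 mol, which equals the excess n(NaOH).
So n(NaOH) consumed by the sample = 0.02062 - 0.002696 = 0.01793 mol.
n(C6H8O7) = 0.01793 / 3 = 0.005975 mol.
mass C6H8O7 = 0.005975 x 192.12 = 1.148 g, so %C6H8O7 = 1.148/1.8061 x 100 = 63.6%.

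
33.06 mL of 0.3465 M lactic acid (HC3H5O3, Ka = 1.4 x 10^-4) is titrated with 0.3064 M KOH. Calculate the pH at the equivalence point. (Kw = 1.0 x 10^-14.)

n(HC3H5O3) = 0.3465 x 0.03306 = 0.01146 mol; V(KOH) at equivalence = 0.01146/0.3064 = 0.03739 L.
At equivalence all the acid is converted to C3H5O3-; total volume = 0.03306 + 0.03739 = 0.07045 L, so [C3H5O3-] = 0.01146/0.07045 = 0.1626 M.
Kb = Kw/Ka = 1.0e-14 / 1.4 x 10^-4 = 7.14e-11.
[OH^-] = sqrt(Kb x [C3H5O3-]) = sqrt(7.14e-11 x 0.1626) = 3.41e-6 M.
pOH = 5.47, so pH = 14.00 - 5.47 = 8.53.

8.53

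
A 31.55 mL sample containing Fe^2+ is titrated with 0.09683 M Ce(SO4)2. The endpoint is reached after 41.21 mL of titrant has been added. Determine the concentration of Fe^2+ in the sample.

0.126 M

n(Ce(SO4)2) = 0.09683 x 0.04121 = 0.003990 mol.
From the balanced equation, 1 mol Ce(SO4)2 reacts with 1 mol Fe^2+, so n(Fe^2+) = 0.003990 x 1/1 = 0.003990 mol.
[Fe^2+] = 0.003990 / 0.03155 L = 0.126 M.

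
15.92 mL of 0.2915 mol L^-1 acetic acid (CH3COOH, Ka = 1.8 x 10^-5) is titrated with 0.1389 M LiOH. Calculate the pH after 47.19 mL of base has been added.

n(acid) = 0.2915 x 0.01592 = 0.004641 mol; n(LiOH) added = 0.1389 x 0.04719 = 0.006555 mol.
Base is in excess by 0.006555 - 0.004641 = 0.001914 mol in a total volume of 0.06311 L.
[OH^-] = 0.001914/0.06311 = 0.03033 M, so pOH = 1.52 and pH = 14.00 - 1.52 = 12.48.

12.48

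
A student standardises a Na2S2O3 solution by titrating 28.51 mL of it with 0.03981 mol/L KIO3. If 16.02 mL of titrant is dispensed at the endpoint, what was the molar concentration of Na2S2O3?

n(KIO3) = 0.03981 x 0.01602 = 0.0006378 mol.
From the balanced equation, 1 mol KIO3 reacts with 6 mol Na2S2O3, so n(Na2S2O3) = 0.0006378 x 6/1 = 0.003827 mol.
[Na2S2O3] = 0.003827 / 0.02851 L = 0.134 M.

0.134 M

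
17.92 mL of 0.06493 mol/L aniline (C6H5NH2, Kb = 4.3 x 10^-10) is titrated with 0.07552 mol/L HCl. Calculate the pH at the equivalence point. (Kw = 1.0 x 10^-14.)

n(C6H5NH2) = 0.06493 x 0.01792 = 0.001164 mol; V(HCl) at equivalence = 0.001164/0.07552 = 0.01541 L.
At equivalence the base is fully converted to C6H5NH3+; total volume = 0.03333 L, so [C6H5NH3+] = 0.001164/0.03333 = 0.03491 M.
Ka(C6H5NH3+) = Kw/Kb = 1.0e-14 / 4.3 x 10^-10 = 2.33e-5.
[H^+] = sqrt(Ka x [C6H5NH3+]) = sqrt(2.33e-5 x 0.03491) = 0.000901 M.
pH = -log(0.000901) = 3.05.

3.05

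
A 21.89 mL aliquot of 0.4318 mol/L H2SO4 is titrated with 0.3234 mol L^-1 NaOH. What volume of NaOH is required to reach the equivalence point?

n(H2SO4) = 0.4318 mol/L x 0.02189 L = 0.009452 mol.
The neutralisation is 1 H2SO4 : 2 NaOH, so n(NaOH) = 0.009452 x 2/1 = 0.01890 mol.
V(NaOH) = 0.01890 / 0.3234 = 0.05845 L = 58.5 mL.

58.5 mL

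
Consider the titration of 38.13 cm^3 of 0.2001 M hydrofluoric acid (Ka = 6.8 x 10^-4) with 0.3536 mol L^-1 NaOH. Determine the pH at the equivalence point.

8.14

n(HF) = 0.2001 x 0.03813 = 0.007630 mol; V(NaOH) at equivalence = 0.007630/0.3536 = 0.02158 L.
At equivalence all the acid is converted to F-; total volume = 0.03813 + 0.02158 = 0.05971 L, so [F-] = 0.007630/0.05971 = 0.1278 M.
Kb = Kw/Ka = 1.0e-14 / 6.8 x 10^-4 = 1.47e-11.
[OH^-] = sqrt(Kb x [F-]) = sqrt(1.47e-11 x 0.1278) = 1.37e-6 M.
pOH = 5.86, so pH = 14.00 - 5.86 = 8.14.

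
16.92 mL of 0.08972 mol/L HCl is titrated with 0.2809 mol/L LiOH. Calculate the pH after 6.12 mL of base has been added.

11.94

n(acid) = 0.08972 x 0.01692 = 0.001518 mol; n(LiOH) added = 0.2809 x 0.006120 = 0.001719 mol.
Base is in excess by 0.001719 - 0.001518 = 0.0002010 mol in a total volume of 0.02304 L.
[OH^-] = 0.0002010/0.02304 = 0.008726 M, so pOH = 2.06 and pH = 14.00 - 2.06 = 11.94.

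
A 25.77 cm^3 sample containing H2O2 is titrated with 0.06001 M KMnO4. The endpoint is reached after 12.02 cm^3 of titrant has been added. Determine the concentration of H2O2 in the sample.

0.0700 M

n(KMnO4) = 0.06001 x 0.01202 = 0.0007213 mol.
From the balanced equation, 2 mol KMnO4 reacts with 5 mol H2O2, so n(H2O2) = 0.0007213 x 5/2 = 0.001803 mol.
[H2O2] = 0.001803 / 0.02577 L = 0.0700 M.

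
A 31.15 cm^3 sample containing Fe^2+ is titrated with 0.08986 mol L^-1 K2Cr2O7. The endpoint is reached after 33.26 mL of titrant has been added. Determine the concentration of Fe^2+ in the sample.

0.576 M

n(K2Cr2O7) = 0.08986 x 0.03326 = 0.002989 mol.
From the balanced equation, 1 mol K2Cr2O7 reacts with 6 mol Fe^2+, so n(Fe^2+) = 0.002989 x 6/1 = 0.01793 mol.
[Fe^2+] = 0.01793 / 0.03115 L = 0.576 M.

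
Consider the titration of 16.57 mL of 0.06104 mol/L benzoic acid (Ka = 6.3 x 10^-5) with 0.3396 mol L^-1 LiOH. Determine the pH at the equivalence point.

8.46

n(C6H5COOH) = 0.06104 x 0.01657 = 0.001011 mol; V(LiOH) at equivalence = 0.001011/0.3396 = 0.002978 L.
At equivalence all the acid is converted to C6H5COO-; total volume = 0.01657 + 0.002978 = 0.01955 L, so [C6H5COO-] = 0.001011/0.01955 = 0.05174 M.
Kb = Kw/Ka = 1.0e-14 / 6.3 x 10^-5 = 1.59e-10.
[OH^-] = sqrt(Kb x [C6H5COO-]) = sqrt(1.59e-10 x 0.05174) = 2.87e-6 M.
pOH = 5.54, so pH = 14.00 - 5.54 = 8.46.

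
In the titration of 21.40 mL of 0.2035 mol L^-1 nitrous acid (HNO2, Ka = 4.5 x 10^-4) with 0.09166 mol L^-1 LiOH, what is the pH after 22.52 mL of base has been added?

Initial n(HNO2) = 0.2035 x 0.02140 = 0.004355 mol.
n(LiOH) added = 0.09166 x 0.02252 = 0.002064 mol, converting that many moles of HNO2 to NO2-.
Remaining n(HNO2) = 0.002291 mol; n(NO2-) = 0.002064 mol.
By Henderson-Hasselbalch, pH = pKa + log([A^-]/[HA]) = 3.35 + log(0.002064/0.002291) = 3.35 + (-0.05) = 3.30.

3.30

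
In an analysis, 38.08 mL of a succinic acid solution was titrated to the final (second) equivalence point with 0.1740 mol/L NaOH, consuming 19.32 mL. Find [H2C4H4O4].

0.0441 M

n(NaOH) = 0.1740 x 0.01932 = 0.003362 mol.
At the final (second) equivalence point, 2 mol OH^- react per mol H2C4H4O4, so n(H2C4H4O4) = 0.003362 / 2 = 0.001681 mol.
[H2C4H4O4] = 0.001681 / 0.03808 L = 0.0441 M.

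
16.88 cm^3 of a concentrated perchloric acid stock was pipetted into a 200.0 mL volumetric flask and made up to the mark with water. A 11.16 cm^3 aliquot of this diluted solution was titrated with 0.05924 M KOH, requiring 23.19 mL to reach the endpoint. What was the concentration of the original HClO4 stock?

n(KOH) = 0.05924 x 0.02319 = 0.001374 mol.
n(HClO4) in the aliquot = 0.001374 mol.
[diluted HClO4] = 0.001374 / 0.01116 = 0.1231 M.
Dilution factor = 200.0/16.88 = 11.85, so [stock] = 0.1231 x 11.85 = 1.46 M.

1.46 M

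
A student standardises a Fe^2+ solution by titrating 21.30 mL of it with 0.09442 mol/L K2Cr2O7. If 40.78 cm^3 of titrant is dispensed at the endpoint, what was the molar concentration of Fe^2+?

1.08 M

n(K2Cr2O7) = 0.09442 x 0.04078 = 0.003850 mol.
From the balanced equation, 1 mol K2Cr2O7 reacts with 6 mol Fe^2+, so n(Fe^2+) = 0.003850 x 6/1 = 0.02310 mol.
[Fe^2+] = 0.02310 / 0.02130 L = 1.08 M.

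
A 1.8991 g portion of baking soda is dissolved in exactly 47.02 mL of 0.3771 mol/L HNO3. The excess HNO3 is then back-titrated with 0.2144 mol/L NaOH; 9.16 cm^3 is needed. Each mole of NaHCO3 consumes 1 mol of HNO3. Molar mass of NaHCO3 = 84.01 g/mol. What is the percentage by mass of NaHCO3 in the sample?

Total n(HNO3) added = 0.3771 x 0.04702 = 0.01773 mol.
n(NaOH) used = 0.2144 x 0.009160 = 0.001964 mol, which equals the excess n(HNO3).
So n(HNO3) consumed by the sample = 0.01773 - 0.001964 = 0.01577 mol.
n(NaHCO3) = 0.01577 / 1 = 0.01577 mol.
mass NaHCO3 = 0.01577 x 84.01 = 1.325 g, so %NaHCO3 = 1.325/1.8991 x 100 = 69.7%.

69.7%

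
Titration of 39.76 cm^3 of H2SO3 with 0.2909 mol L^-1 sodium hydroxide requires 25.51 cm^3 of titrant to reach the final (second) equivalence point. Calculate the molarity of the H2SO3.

n(NaOH) = 0.2909 x 0.02551 = 0.007421 mol.
At the final (second) equivalence point, 2 mol OH^- react per mol H2SO3, so n(H2SO3) = 0.007421 / 2 = 0.003710 mol.
[H2SO3] = 0.003710 / 0.03976 L = 0.0933 M.

0.0933 M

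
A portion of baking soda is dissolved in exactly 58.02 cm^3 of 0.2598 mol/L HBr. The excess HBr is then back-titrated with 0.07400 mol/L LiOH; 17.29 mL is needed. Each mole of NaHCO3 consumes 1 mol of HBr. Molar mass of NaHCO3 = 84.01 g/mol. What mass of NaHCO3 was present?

1.16 g

Total n(HBr) added = 0.2598 x 0.05802 = 0.01507 mol.
n(LiOH) used = 0.07400 x 0.01729 = 0.001279 mol, which equals the excess n(HBr).
So n(HBr) consumed by the sample = 0.01507 - 0.001279 = 0.01379 mol.
n(NaHCO3) = 0.01379 / 1 = 0.01379 mol.
mass = 0.01379 mol x 84.01 g/mol = 1.16 g.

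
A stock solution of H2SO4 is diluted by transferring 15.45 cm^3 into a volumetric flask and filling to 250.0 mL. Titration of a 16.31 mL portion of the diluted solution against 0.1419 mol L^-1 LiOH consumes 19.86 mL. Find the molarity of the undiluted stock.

n(LiOH) = 0.1419 x 0.01986 = 0.002818 mol.
n(H2SO4) in the aliquot = 0.002818 x 1/2 = 0.001409 mol.
[diluted H2SO4] = 0.001409 / 0.01631 = 0.08639 M.
Dilution factor = 250.0/15.45 = 16.18, so [stock] = 0.08639 x 16.18 = 1.40 M.

1.40 M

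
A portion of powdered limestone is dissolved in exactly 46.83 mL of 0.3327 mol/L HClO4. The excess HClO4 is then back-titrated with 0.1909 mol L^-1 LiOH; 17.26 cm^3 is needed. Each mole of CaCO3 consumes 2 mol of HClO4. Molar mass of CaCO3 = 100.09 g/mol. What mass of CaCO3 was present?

Total n(HClO4) added = 0.3327 x 0.04683 = 0.01558 mol.
n(LiOH) used = 0.1909 x 0.01726 = 0.003295 mol, which equals the excess n(HClO4).
So n(HClO4) consumed by the sample = 0.01558 - 0.003295 = 0.01229 mol.
n(CaCO3) = 0.01229 / 2 = 0.006143 mol.
mass = 0.006143 mol x 100.09 g/mol = 0.615 g.

0.615 g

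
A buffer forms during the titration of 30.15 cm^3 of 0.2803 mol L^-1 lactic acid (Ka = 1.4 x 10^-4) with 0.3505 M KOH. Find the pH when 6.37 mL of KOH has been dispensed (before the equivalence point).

3.41

Initial n(HC3H5O3) = 0.2803 x 0.03015 = 0.008451 mol.
n(KOH) added = 0.3505 x 0.006370 = 0.002233 mol, converting that many moles of HC3H5O3 to C3H5O3-.
Remaining n(HC3H5O3) = 0.006218 mol; n(C3H5O3-) = 0.002233 mol.
By Henderson-Hasselbalch, pH = pKa + log([A^-]/[HA]) = 3.85 + log(0.002233/0.006218) = 3.85 + (-0.44) = 3.41.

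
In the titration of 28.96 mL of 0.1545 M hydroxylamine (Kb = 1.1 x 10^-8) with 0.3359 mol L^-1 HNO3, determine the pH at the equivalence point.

n(NH2OH) = 0.1545 x 0.02896 = 0.004474 mol; V(HNO3) at equivalence = 0.004474/0.3359 = 0.01332 L.
At equivalence the base is fully converted to NH3OH+; total volume = 0.04228 L, so [NH3OH+] = 0.004474/0.04228 = 0.1058 M.
Ka(NH3OH+) = Kw/Kb = 1.0e-14 / 1.1 x 10^-8 = 9.09e-7.
[H^+] = sqrt(Ka x [NH3OH+]) = sqrt(9.09e-7 x 0.1058) = 0.000310 M.
pH = -log(0.000310) = 3.51.

3.51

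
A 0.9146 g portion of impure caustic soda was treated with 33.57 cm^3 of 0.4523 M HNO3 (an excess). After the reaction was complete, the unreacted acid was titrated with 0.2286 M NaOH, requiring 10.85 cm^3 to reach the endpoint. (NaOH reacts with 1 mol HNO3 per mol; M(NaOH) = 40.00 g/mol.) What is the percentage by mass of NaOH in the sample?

Total n(HNO3) added = 0.4523 x 0.03357 = 0.01518 mol.
n(NaOH) used = 0.2286 x 0.01085 = 0.002480 mol, which equals the excess n(HNO3).
So n(HNO3) consumed by the sample = 0.01518 - 0.002480 = 0.01270 mol.
n(NaOH) = 0.01270 / 1 = 0.01270 mol.
mass NaOH = 0.01270 x 40.00 = 0.5081 g, so %NaOH = 0.5081/0.9146 x 100 = 55.6%.

55.6%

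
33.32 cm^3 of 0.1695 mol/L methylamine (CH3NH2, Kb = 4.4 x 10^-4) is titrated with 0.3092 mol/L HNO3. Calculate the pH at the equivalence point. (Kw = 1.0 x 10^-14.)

5.80

n(CH3NH2) = 0.1695 x 0.03332 = 0.005648 mol; V(HNO3) at equivalence = 0.005648/0.3092 = 0.01827 L.
At equivalence the base is fully converted to CH3NH3+; total volume = 0.05159 L, so [CH3NH3+] = 0.005648/0.05159 = 0.1095 M.
Ka(CH3NH3+) = Kw/Kb = 1.0e-14 / 4.4 x 10^-4 = 2.27e-11.
[H^+] = sqrt(Ka x [CH3NH3+]) = sqrt(2.27e-11 x 0.1095) = 1.58e-6 M.
pH = -log(1.58e-6) = 5.80.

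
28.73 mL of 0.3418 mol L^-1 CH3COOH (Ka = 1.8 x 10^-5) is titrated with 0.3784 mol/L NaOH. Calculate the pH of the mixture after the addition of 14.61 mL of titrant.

Initial n(CH3COOH) = 0.3418 x 0.02873 = 0.009820 mol.
n(NaOH) added = 0.3784 x 0.01461 = 0.005528 mol, converting that many moles of CH3COOH to CH3COO-.
Remaining n(CH3COOH) = 0.004291 mol; n(CH3COO-) = 0.005528 mol.
By Henderson-Hasselbalch, pH = pKa + log([A^-]/[HA]) = 4.74 + log(0.005528/0.004291) = 4.74 + (+0.11) = 4.85.

4.85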